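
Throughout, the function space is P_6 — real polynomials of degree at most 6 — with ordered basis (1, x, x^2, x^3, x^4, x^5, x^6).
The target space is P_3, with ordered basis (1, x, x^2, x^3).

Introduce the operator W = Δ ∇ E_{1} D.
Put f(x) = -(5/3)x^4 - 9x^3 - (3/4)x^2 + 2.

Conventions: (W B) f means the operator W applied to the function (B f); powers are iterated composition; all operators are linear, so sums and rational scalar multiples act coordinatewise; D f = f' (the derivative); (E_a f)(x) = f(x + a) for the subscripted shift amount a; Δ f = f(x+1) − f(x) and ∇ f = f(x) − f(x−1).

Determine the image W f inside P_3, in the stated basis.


g(x) = -40x - 94

D f = -(20/3)x^3 - 27x^2 - (3/2)x
E_{1} D f = -(20/3)x^3 - 47x^2 - (151/2)x - 211/6
∇ E_{1} D f = -20x^2 - 74x - 211/6
Δ (∇ E_{1} D) f = -40x - 94


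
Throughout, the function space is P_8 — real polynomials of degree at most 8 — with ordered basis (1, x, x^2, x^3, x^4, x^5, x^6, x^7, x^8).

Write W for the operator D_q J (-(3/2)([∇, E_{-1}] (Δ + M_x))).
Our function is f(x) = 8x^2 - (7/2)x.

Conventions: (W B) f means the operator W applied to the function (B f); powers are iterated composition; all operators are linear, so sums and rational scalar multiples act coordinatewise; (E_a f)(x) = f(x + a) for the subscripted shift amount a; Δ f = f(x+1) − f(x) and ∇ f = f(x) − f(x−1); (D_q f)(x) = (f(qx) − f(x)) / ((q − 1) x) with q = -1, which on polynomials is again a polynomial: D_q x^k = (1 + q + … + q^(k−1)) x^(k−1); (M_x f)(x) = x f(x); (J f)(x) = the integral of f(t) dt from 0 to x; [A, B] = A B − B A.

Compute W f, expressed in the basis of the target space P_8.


g(x) = 0

Δ f = 16x + 9/2
M_x f = 8x^3 - (7/2)x^2
(Δ + M_x) f = 8x^3 - (7/2)x^2 + 16x + 9/2
E_{-1} (Δ + M_x) f = 8x^3 - (55/2)x^2 + 47x - 23
∇ E_{-1} (Δ + M_x) f = 24x^2 - 79x + 165/2
∇ (Δ + M_x) f = 24x^2 - 31x + 55/2
E_{-1} ∇ (Δ + M_x) f = 24x^2 - 79x + 165/2
[∇, E_{-1}] (Δ + M_x) f = 0
(-(3/2)([∇, E_{-1}] (Δ + M_x))) f = 0
J (-(3/2)([∇, E_{-1}] (Δ + M_x))) f = 0
D_q J (-(3/2)([∇, E_{-1}] (Δ + M_x))) f = 0


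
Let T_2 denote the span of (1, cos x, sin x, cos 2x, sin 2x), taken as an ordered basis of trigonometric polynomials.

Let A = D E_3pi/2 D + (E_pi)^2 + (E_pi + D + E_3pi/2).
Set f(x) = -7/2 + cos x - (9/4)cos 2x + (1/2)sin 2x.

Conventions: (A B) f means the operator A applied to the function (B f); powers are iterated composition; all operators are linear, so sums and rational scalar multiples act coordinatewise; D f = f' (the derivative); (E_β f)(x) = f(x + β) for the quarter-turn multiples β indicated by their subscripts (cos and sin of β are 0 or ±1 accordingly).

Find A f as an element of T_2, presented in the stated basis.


D f = -sin x + cos 2x + (9/2)sin 2x
E_3pi/2 D f = cos x - cos 2x - (9/2)sin 2x
D E_3pi/2 D f = -sin x - 9cos 2x + 2sin 2x
E_pi f = -7/2 - cos x - (9/4)cos 2x + (1/2)sin 2x
E_pi E_pi f = -7/2 + cos x - (9/4)cos 2x + (1/2)sin 2x
E_pi f = -7/2 - cos x - (9/4)cos 2x + (1/2)sin 2x
D f = -sin x + cos 2x + (9/2)sin 2x
E_3pi/2 f = -7/2 + sin x + (9/4)cos 2x - (1/2)sin 2x
(E_pi + D + E_3pi/2) f = -7 - cos x + cos 2x + (9/2)sin 2x
(D E_3pi/2 D + (E_pi)^2 + (E_pi + D + E_3pi/2)) f = -21/2 - sin x - (41/4)cos 2x + 7sin 2x

the image equals g(x) = -21/2 - sin x - (41/4)cos 2x + 7sin 2x


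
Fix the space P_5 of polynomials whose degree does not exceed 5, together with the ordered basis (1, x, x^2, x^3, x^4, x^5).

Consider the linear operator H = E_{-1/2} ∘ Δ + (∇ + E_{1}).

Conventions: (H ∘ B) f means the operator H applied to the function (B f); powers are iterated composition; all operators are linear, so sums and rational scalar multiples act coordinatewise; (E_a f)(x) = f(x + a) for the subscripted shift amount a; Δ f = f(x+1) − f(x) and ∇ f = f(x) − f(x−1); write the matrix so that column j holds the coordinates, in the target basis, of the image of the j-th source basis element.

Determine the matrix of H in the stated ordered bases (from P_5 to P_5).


the matrix is [[1, 3, 0, 9/4, 0, 33/16]; [0, 1, 6, 0, 9, 0]; [0, 0, 1, 9, 0, 45/2]; [0, 0, 0, 1, 12, 0]; [0, 0, 0, 0, 1, 15]; [0, 0, 0, 0, 0, 1]] (rows listed top to bottom)

image of 1: 1
image of x: x + 3
image of x^2: x^2 + 6x
image of x^3: x^3 + 9x^2 + 9/4
image of x^4: x^4 + 12x^3 + 9x
image of x^5: x^5 + 15x^4 + (45/2)x^2 + 33/16
each image's coordinates form column j of the matrix


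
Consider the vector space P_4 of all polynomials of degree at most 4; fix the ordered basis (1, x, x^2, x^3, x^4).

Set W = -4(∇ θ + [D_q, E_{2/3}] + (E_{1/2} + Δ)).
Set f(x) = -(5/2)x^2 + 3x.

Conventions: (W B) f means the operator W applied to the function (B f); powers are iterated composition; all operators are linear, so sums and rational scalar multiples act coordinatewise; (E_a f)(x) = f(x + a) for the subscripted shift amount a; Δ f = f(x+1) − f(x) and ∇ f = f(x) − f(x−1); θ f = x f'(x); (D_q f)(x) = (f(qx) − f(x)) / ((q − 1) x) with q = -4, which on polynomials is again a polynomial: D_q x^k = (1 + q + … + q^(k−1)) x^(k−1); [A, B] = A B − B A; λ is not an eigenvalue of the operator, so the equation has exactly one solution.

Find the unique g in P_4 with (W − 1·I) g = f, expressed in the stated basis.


write g with unknown coordinates in the stated basis and equate coefficients in (W − 1·I) g = f
solving from the highest basis element down gives g = (1/2)x^2 - (17/5)x + 173/30
check: W g = -2x^2 - (2/5)x + 173/30
so W g − 1·g = -(5/2)x^2 + 3x = f ✓

g(x) = (1/2)x^2 - (17/5)x + 173/30


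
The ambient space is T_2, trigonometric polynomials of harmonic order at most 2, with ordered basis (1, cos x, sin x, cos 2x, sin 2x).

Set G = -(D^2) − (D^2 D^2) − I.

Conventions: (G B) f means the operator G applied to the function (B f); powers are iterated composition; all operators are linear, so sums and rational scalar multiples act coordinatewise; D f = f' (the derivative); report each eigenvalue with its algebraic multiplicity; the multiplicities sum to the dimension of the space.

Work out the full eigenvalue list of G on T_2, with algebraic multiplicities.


image of 1: -1
image of cos x: -cos x
image of sin x: -sin x
image of cos 2x: -13cos 2x
image of sin 2x: -13sin 2x
the matrix is diagonal; its diagonal is (-1, -1, -1, -13, -13)
for a triangular matrix the eigenvalues are the diagonal entries, with algebraic multiplicity their repetition count

λ = -13 (multiplicity 2), λ = -1 (multiplicity 3)


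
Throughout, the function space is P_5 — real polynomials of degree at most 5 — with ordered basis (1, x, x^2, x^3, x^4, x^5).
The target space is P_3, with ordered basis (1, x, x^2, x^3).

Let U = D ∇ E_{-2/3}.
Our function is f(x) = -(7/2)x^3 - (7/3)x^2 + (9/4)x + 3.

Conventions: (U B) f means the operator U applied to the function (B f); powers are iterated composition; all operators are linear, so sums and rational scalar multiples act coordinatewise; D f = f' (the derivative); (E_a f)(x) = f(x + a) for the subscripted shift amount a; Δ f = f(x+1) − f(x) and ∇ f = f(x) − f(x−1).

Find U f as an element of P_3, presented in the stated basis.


the result is g(x) = -21x + 119/6

E_{-2/3} f = -(7/2)x^3 + (14/3)x^2 + (25/36)x + 3/2
∇ E_{-2/3} f = -(21/2)x^2 + (119/6)x - 269/36
D ∇ E_{-2/3} f = -21x + 119/6


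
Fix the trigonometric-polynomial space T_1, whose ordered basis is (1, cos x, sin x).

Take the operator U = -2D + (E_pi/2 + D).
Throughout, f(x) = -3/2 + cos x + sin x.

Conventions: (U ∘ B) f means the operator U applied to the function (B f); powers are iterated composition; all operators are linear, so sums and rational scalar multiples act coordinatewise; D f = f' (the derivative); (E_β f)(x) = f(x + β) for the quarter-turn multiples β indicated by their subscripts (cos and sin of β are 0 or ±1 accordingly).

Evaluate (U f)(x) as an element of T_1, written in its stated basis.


g(x) = -3/2

D f = cos x - sin x
(-2D) f = -2cos x + 2sin x
E_pi/2 f = -3/2 + cos x - sin x
D f = cos x - sin x
(E_pi/2 + D) f = -3/2 + 2cos x - 2sin x
(-2D + (E_pi/2 + D)) f = -3/2


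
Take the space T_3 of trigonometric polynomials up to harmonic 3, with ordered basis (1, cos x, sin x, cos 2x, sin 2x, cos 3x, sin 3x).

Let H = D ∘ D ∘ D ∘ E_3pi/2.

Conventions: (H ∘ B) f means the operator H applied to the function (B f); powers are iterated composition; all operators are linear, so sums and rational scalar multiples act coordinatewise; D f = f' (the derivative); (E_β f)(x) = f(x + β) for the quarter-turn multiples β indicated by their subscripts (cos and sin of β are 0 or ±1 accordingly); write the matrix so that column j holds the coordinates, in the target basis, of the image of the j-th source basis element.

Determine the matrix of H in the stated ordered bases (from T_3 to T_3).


the matrix is [[0, 0, 0, 0, 0, 0, 0]; [0, -1, 0, 0, 0, 0, 0]; [0, 0, -1, 0, 0, 0, 0]; [0, 0, 0, 0, 8, 0, 0]; [0, 0, 0, -8, 0, 0, 0]; [0, 0, 0, 0, 0, 27, 0]; [0, 0, 0, 0, 0, 0, 27]] (rows listed top to bottom)

image of 1: 0
image of cos x: -cos x
image of sin x: -sin x
image of cos 2x: -8sin 2x
image of sin 2x: 8cos 2x
image of cos 3x: 27cos 3x
image of sin 3x: 27sin 3x
each image's coordinates form column j of the matrix


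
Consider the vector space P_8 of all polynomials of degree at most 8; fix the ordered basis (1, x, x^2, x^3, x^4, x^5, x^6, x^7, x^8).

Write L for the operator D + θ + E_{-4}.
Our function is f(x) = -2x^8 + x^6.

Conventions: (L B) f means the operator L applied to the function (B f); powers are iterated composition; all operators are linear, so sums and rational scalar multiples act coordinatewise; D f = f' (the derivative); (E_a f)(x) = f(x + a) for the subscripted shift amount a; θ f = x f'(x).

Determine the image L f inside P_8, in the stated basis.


the image equals g(x) = -18x^8 + 48x^7 - 889x^6 + 7150x^5 - 35600x^4 + 113408x^3 - 225536x^2 + 256000x - 126976

D f = -16x^7 + 6x^5
θ f = -16x^8 + 6x^6
E_{-4} f = -2x^8 + 64x^7 - 895x^6 + 7144x^5 - 35600x^4 + 113408x^3 - 225536x^2 + 256000x - 126976
(D + θ + E_{-4}) f = -18x^8 + 48x^7 - 889x^6 + 7150x^5 - 35600x^4 + 113408x^3 - 225536x^2 + 256000x - 126976


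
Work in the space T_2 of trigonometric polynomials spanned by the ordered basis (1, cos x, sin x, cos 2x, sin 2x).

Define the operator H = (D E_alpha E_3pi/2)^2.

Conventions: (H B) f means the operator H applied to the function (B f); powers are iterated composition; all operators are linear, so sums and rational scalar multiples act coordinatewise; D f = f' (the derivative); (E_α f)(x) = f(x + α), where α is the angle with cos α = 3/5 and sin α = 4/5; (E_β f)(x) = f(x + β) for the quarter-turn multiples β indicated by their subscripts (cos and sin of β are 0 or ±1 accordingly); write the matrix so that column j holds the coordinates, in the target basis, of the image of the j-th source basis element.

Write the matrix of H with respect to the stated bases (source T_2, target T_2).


image of 1: 0
image of cos x: -(7/25)cos x - (24/25)sin x
image of sin x: (24/25)cos x - (7/25)sin x
image of cos 2x: (2108/625)cos 2x - (1344/625)sin 2x
image of sin 2x: (1344/625)cos 2x + (2108/625)sin 2x
each image's coordinates form column j of the matrix

the matrix is [[0, 0, 0, 0, 0]; [0, -7/25, 24/25, 0, 0]; [0, -24/25, -7/25, 0, 0]; [0, 0, 0, 2108/625, 1344/625]; [0, 0, 0, -1344/625, 2108/625]] (rows listed top to bottom)


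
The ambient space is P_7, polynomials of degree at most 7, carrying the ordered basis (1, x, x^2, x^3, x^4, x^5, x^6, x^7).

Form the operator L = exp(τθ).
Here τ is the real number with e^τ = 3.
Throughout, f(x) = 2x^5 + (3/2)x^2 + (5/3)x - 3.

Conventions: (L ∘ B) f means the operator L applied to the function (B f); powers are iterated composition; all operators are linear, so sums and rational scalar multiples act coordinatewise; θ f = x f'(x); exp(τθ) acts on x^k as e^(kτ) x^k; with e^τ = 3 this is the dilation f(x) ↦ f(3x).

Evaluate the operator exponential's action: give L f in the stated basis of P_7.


g(x) = 486x^5 + (27/2)x^2 + 5x - 3

exp(τθ) x^k = e^(kτ) x^k; with e^τ = 3 this sends x^k to 3^k x^k
x ↦ 3 x
x^2 ↦ 9 x^2
x^5 ↦ 243 x^5
applying this coordinatewise to f: exp(τθ) f = 486x^5 + (27/2)x^2 + 5x - 3


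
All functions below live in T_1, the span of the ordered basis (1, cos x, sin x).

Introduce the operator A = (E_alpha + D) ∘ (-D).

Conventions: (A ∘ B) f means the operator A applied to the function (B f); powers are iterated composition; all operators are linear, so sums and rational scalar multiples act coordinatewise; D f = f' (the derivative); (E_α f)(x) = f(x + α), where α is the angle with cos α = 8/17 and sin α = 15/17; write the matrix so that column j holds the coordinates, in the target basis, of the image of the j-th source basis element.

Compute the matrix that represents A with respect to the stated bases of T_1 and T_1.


image of 1: 0
image of cos x: (32/17)cos x + (8/17)sin x
image of sin x: -(8/17)cos x + (32/17)sin x
each image's coordinates form column j of the matrix

the matrix is [[0, 0, 0]; [0, 32/17, -8/17]; [0, 8/17, 32/17]] (rows listed top to bottom)


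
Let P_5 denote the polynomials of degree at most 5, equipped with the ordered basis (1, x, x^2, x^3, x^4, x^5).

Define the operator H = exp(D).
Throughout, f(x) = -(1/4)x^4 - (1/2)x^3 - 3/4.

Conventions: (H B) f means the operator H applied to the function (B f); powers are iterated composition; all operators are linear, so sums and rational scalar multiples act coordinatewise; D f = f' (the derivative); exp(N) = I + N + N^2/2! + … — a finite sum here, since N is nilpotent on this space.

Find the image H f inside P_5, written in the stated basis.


order-1 term: -x^3 - (3/2)x^2
order-2 term: -(3/2)x^2 - (3/2)x
order-3 term: -x - 1/2
order-4 term: -1/4
the series for exp(D) f terminates at order 4
exp(D) f = -(1/4)x^4 - (3/2)x^3 - 3x^2 - (5/2)x - 3/2

g(x) = -(1/4)x^4 - (3/2)x^3 - 3x^2 - (5/2)x - 3/2


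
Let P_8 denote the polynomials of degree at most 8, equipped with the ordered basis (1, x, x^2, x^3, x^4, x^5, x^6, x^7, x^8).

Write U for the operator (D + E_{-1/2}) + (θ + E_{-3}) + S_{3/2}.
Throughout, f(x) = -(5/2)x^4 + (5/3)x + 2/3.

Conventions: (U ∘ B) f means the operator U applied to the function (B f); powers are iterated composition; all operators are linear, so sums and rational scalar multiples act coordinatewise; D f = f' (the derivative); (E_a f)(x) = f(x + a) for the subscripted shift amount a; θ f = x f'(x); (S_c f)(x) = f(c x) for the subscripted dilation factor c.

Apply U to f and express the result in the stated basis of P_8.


the image equals g(x) = -(885/32)x^4 + 25x^3 - (555/4)x^2 + (1115/4)x - 19663/96

D f = -10x^3 + 5/3
E_{-1/2} f = -(5/2)x^4 + 5x^3 - (15/4)x^2 + (35/12)x - 31/96
(D + E_{-1/2}) f = -(5/2)x^4 - 5x^3 - (15/4)x^2 + (35/12)x + 43/32
θ f = -10x^4 + (5/3)x
E_{-3} f = -(5/2)x^4 + 30x^3 - 135x^2 + (815/3)x - 1241/6
(θ + E_{-3}) f = -(25/2)x^4 + 30x^3 - 135x^2 + (820/3)x - 1241/6
S_{3/2} f = -(405/32)x^4 + (5/2)x + 2/3
((D + E_{-1/2}) + (θ + E_{-3}) + S_{3/2}) f = -(885/32)x^4 + 25x^3 - (555/4)x^2 + (1115/4)x - 19663/96


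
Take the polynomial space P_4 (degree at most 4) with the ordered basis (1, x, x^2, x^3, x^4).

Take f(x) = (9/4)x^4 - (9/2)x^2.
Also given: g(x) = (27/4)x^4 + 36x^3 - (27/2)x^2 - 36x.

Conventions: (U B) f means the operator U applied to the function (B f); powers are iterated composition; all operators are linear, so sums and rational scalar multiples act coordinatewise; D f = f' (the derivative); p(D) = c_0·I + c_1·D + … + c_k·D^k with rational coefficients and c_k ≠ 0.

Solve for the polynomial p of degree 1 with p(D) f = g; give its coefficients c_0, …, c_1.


D^0 f = (9/4)x^4 - (9/2)x^2
D^1 f = 9x^3 - 9x
matching coefficients of g against c_0 f + c_1 Df + … from the top degree down determines the c_i
solution: c_0 = 3, c_1 = 4

c_0 = 3, c_1 = 4


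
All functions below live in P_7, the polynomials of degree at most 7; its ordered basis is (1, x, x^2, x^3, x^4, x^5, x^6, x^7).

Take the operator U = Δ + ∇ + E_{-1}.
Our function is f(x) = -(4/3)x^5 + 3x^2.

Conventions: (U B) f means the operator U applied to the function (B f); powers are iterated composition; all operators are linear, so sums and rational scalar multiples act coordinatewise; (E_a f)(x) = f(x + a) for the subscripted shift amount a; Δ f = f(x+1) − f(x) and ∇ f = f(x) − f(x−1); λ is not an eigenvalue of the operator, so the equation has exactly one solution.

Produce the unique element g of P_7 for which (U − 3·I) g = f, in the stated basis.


write g with unknown coordinates in the stated basis and equate coefficients in (U − 3·I) g = f
solving from the highest basis element down gives g = (2/3)x^5 + (5/3)x^4 + (20/3)x^3 + (101/6)x^2 + (191/6)x + 173/6
check: U g = (2/3)x^5 + 5x^4 + 20x^3 + (107/2)x^2 + (191/2)x + 173/2
so U g − 3·g = -(4/3)x^5 + 3x^2 = f ✓

the result is g(x) = (2/3)x^5 + (5/3)x^4 + (20/3)x^3 + (101/6)x^2 + (191/6)x + 173/6


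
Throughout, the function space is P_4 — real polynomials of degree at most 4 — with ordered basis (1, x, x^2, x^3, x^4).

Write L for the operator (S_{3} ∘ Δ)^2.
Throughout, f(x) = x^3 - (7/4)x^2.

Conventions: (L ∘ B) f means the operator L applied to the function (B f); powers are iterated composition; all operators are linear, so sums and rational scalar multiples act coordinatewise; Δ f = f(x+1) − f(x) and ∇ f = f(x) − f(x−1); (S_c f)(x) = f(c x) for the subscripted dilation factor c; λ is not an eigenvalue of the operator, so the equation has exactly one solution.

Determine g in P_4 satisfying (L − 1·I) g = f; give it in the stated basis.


the result is g(x) = -x^3 + (7/4)x^2 - 162x - 51/2

write g with unknown coordinates in the stated basis and equate coefficients in (L − 1·I) g = f
solving from the highest basis element down gives g = -x^3 + (7/4)x^2 - 162x - 51/2
check: L g = -162x - 51/2
so L g − 1·g = x^3 - (7/4)x^2 = f ✓


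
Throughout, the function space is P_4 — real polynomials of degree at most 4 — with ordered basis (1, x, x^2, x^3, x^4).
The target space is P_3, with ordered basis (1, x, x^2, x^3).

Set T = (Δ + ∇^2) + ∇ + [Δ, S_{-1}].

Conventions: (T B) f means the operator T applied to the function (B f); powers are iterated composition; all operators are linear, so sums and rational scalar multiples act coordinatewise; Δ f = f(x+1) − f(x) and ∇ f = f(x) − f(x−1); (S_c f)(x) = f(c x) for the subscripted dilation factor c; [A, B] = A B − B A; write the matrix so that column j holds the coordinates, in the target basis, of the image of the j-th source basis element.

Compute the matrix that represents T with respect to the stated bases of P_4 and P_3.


image of 1: 0
image of x: 0
image of x^2: 8x + 2
image of x^3: 6x - 6
image of x^4: 16x^3 + 12x^2 - 8x + 14
each image's coordinates form column j of the matrix

the matrix is [[0, 0, 2, -6, 14]; [0, 0, 8, 6, -8]; [0, 0, 0, 0, 12]; [0, 0, 0, 0, 16]] (rows listed top to bottom)


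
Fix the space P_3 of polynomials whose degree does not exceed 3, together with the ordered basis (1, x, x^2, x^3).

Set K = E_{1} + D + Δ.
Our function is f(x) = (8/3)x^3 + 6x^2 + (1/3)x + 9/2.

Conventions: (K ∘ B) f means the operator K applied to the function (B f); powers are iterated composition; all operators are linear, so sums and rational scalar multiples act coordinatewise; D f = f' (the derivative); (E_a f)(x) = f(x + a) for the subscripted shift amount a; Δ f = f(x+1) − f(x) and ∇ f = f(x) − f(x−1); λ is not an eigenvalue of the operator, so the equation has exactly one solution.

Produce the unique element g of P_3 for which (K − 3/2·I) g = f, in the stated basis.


g(x) = -(16/3)x^3 - 108x^2 - (4082/3)x - 25879/3

write g with unknown coordinates in the stated basis and equate coefficients in (K − 3/2·I) g = f
solving from the highest basis element down gives g = -(16/3)x^3 - 108x^2 - (4082/3)x - 25879/3
check: K g = -(16/3)x^3 - 156x^2 - (6122/3)x - 12935
so K g − 3/2·g = (8/3)x^3 + 6x^2 + (1/3)x + 9/2 = f ✓


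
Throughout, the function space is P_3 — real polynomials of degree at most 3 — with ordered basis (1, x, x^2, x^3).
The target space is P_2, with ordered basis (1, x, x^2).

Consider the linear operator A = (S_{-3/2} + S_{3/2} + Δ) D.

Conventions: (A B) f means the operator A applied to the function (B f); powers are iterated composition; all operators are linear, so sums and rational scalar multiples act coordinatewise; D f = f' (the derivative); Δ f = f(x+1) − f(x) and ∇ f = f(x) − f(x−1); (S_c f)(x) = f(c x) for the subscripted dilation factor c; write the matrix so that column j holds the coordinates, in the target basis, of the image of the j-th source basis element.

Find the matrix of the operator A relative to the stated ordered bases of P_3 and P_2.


image of 1: 0
image of x: 2
image of x^2: 2
image of x^3: (27/2)x^2 + 6x + 3
each image's coordinates form column j of the matrix

the matrix is [[0, 2, 2, 3]; [0, 0, 0, 6]; [0, 0, 0, 27/2]] (rows listed top to bottom)


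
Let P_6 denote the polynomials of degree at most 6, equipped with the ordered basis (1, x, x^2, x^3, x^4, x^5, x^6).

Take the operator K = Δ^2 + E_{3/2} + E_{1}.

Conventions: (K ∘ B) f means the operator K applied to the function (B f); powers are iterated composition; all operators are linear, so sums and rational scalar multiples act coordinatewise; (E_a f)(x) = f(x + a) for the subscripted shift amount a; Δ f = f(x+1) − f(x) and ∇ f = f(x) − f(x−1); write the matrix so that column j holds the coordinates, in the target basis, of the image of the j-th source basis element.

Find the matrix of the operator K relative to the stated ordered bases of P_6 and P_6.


the matrix is [[2, 5/2, 21/4, 83/8, 321/16, 1235/32, 4761/64]; [0, 2, 5, 63/4, 83/2, 1605/16, 3705/16]; [0, 0, 2, 15/2, 63/2, 415/4, 4815/16]; [0, 0, 0, 2, 10, 105/2, 415/2]; [0, 0, 0, 0, 2, 25/2, 315/4]; [0, 0, 0, 0, 0, 2, 15]; [0, 0, 0, 0, 0, 0, 2]] (rows listed top to bottom)

image of 1: 2
image of x: 2x + 5/2
image of x^2: 2x^2 + 5x + 21/4
image of x^3: 2x^3 + (15/2)x^2 + (63/4)x + 83/8
image of x^4: 2x^4 + 10x^3 + (63/2)x^2 + (83/2)x + 321/16
image of x^5: 2x^5 + (25/2)x^4 + (105/2)x^3 + (415/4)x^2 + (1605/16)x + 1235/32
image of x^6: 2x^6 + 15x^5 + (315/4)x^4 + (415/2)x^3 + (4815/16)x^2 + (3705/16)x + 4761/64
each image's coordinates form column j of the matrix


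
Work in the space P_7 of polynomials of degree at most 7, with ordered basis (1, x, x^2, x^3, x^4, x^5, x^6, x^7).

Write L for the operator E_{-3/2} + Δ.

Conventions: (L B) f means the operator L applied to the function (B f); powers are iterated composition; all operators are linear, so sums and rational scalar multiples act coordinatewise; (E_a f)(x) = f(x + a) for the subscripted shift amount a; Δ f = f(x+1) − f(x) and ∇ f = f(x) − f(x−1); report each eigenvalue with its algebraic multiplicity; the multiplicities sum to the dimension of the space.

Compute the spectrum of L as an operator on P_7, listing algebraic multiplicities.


image of 1: 1
image of x: x - 1/2
image of x^2: x^2 - x + 13/4
image of x^3: x^3 - (3/2)x^2 + (39/4)x - 19/8
image of x^4: x^4 - 2x^3 + (39/2)x^2 - (19/2)x + 97/16
image of x^5: x^5 - (5/2)x^4 + (65/2)x^3 - (95/4)x^2 + (485/16)x - 211/32
image of x^6: x^6 - 3x^5 + (195/4)x^4 - (95/2)x^3 + (1455/16)x^2 - (633/16)x + 793/64
image of x^7: x^7 - (7/2)x^6 + (273/4)x^5 - (665/8)x^4 + (3395/16)x^3 - (4431/32)x^2 + (5551/64)x - 2059/128
the matrix is upper triangular; its diagonal is (1, 1, 1, 1, 1, 1, 1, 1)
for a triangular matrix the eigenvalues are the diagonal entries, with algebraic multiplicity their repetition count

λ = 1 (multiplicity 8)


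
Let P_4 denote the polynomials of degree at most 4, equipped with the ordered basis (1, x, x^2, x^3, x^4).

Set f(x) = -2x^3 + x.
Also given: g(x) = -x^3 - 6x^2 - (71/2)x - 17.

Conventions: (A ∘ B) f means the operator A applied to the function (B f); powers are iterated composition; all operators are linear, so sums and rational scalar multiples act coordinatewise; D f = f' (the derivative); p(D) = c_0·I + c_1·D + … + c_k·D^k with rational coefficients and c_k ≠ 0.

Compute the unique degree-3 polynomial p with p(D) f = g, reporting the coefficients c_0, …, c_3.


D^0 f = -2x^3 + x
D^1 f = -6x^2 + 1
D^2 f = -12x
D^3 f = -12
matching coefficients of g against c_0 f + c_1 Df + … from the top degree down determines the c_i
solution: c_0 = 1/2, c_1 = 1, c_2 = 3, c_3 = 3/2

c_0 = 1/2, c_1 = 1, c_2 = 3, c_3 = 3/2


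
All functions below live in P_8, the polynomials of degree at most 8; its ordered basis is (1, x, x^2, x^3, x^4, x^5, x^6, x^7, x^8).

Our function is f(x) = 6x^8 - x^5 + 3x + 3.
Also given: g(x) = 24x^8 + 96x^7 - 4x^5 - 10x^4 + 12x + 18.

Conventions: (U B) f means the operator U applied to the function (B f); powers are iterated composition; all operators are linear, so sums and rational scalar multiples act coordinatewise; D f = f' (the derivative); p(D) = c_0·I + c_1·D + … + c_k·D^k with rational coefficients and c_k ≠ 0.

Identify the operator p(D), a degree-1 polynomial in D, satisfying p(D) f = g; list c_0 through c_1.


p(D) = 4·I + 2·D, i.e. c_0 = 4, c_1 = 2

D^0 f = 6x^8 - x^5 + 3x + 3
D^1 f = 48x^7 - 5x^4 + 3
matching coefficients of g against c_0 f + c_1 Df + … from the top degree down determines the c_i
solution: c_0 = 4, c_1 = 2


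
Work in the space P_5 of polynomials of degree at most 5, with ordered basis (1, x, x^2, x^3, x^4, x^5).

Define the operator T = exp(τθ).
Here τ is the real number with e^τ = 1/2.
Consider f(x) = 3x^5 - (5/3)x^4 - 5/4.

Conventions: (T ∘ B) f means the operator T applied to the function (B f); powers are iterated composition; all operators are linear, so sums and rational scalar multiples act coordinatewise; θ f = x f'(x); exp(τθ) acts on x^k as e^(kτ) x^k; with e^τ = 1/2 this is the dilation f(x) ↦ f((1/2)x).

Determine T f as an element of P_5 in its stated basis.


the image equals g(x) = (3/32)x^5 - (5/48)x^4 - 5/4

exp(τθ) x^k = e^(kτ) x^k; with e^τ = 1/2 this sends x^k to (1/2)^k x^k
x^4 ↦ 1/16 x^4
x^5 ↦ 1/32 x^5
applying this coordinatewise to f: exp(τθ) f = (3/32)x^5 - (5/48)x^4 - 5/4


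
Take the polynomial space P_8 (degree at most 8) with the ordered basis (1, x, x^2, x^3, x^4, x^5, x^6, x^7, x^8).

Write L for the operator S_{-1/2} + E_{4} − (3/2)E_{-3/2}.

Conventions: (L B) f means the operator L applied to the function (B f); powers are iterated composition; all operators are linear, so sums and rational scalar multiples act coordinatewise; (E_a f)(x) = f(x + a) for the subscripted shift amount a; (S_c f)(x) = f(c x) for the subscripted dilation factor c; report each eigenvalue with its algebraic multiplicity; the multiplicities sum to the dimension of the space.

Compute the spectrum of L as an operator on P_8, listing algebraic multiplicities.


λ = -1 (multiplicity 1), λ = -5/8 (multiplicity 1), λ = -17/32 (multiplicity 1), λ = -65/128 (multiplicity 1), λ = -127/256 (multiplicity 1), λ = -31/64 (multiplicity 1), λ = -7/16 (multiplicity 1), λ = -1/4 (multiplicity 1), λ = 1/2 (multiplicity 1)

image of 1: 1/2
image of x: -x + 25/4
image of x^2: -(1/4)x^2 + (25/2)x + 101/8
image of x^3: -(5/8)x^3 + (75/4)x^2 + (303/8)x + 1105/16
image of x^4: -(7/16)x^4 + 25x^3 + (303/4)x^2 + (1105/4)x + 7949/32
image of x^5: -(17/32)x^5 + (125/4)x^4 + (505/4)x^3 + (5525/8)x^2 + (39745/32)x + 66265/64
image of x^6: -(31/64)x^6 + (75/2)x^5 + (1515/8)x^4 + (5525/4)x^3 + (119235/32)x^2 + (198795/32)x + 522101/128
image of x^7: -(65/128)x^7 + (175/4)x^6 + (2121/8)x^5 + (38675/16)x^4 + (278215/32)x^3 + (1391565/64)x^2 + (3654707/128)x + 4200865/256
image of x^8: -(127/256)x^8 + 50x^7 + (707/2)x^6 + (7735/2)x^5 + (278215/16)x^4 + (463855/8)x^3 + (3654707/32)x^2 + (4200865/32)x + 33534749/512
the matrix is upper triangular; its diagonal is (1/2, -1, -1/4, -5/8, -7/16, -17/32, -31/64, -65/128, -127/256)
for a triangular matrix the eigenvalues are the diagonal entries, with algebraic multiplicity their repetition count


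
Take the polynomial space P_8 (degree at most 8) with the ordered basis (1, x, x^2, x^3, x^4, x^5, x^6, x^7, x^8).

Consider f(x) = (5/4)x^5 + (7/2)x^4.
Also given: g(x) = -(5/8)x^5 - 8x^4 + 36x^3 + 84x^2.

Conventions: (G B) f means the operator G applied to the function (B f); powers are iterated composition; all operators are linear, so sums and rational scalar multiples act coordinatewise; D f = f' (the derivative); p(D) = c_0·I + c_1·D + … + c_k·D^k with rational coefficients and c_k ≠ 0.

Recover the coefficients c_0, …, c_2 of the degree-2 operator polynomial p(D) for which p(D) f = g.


D^0 f = (5/4)x^5 + (7/2)x^4
D^1 f = (25/4)x^4 + 14x^3
D^2 f = 25x^3 + 42x^2
matching coefficients of g against c_0 f + c_1 Df + … from the top degree down determines the c_i
solution: c_0 = -1/2, c_1 = -1, c_2 = 2

p(D) = -(1/2)·I − D + 2·D^2, i.e. c_0 = -1/2, c_1 = -1, c_2 = 2


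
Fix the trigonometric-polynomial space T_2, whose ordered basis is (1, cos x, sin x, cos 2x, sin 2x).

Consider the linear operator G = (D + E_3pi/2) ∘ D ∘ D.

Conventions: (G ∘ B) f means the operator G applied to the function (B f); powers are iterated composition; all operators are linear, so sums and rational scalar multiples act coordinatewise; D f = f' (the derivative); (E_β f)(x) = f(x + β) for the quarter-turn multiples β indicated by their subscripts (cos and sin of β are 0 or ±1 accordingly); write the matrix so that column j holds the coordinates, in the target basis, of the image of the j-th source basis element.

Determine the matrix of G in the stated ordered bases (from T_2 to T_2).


image of 1: 0
image of cos x: 0
image of sin x: 0
image of cos 2x: 4cos 2x + 8sin 2x
image of sin 2x: -8cos 2x + 4sin 2x
each image's coordinates form column j of the matrix

the matrix is [[0, 0, 0, 0, 0]; [0, 0, 0, 0, 0]; [0, 0, 0, 0, 0]; [0, 0, 0, 4, -8]; [0, 0, 0, 8, 4]] (rows listed top to bottom)


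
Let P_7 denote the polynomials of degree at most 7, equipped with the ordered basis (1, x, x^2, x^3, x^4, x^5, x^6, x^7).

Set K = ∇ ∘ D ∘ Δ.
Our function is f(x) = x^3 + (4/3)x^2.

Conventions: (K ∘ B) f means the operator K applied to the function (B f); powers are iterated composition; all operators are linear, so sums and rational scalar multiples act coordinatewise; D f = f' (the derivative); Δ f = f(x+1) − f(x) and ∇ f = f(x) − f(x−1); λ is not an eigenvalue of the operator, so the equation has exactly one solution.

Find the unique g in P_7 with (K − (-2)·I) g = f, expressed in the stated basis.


the image equals g(x) = (1/2)x^3 + (2/3)x^2 - 3/2

write g with unknown coordinates in the stated basis and equate coefficients in (K − (-2)·I) g = f
solving from the highest basis element down gives g = (1/2)x^3 + (2/3)x^2 - 3/2
check: K g = 3
so K g − (-2)·g = x^3 + (4/3)x^2 = f ✓


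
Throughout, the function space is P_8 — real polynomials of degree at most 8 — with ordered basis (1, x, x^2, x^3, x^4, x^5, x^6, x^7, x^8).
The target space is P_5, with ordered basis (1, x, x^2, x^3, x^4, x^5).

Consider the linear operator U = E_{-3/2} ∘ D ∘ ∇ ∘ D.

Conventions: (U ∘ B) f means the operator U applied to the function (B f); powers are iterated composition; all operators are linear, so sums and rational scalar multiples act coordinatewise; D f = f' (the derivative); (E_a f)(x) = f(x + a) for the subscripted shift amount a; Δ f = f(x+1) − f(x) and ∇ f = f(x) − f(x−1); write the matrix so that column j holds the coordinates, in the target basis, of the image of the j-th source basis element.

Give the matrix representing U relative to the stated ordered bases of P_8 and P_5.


the matrix is [[0, 0, 0, 6, -48, 245, -1020, 30261/8, -13034]; [0, 0, 0, 0, 24, -240, 1470, -7140, 30261]; [0, 0, 0, 0, 0, 60, -720, 5145, -28560]; [0, 0, 0, 0, 0, 0, 120, -1680, 13720]; [0, 0, 0, 0, 0, 0, 0, 210, -3360]; [0, 0, 0, 0, 0, 0, 0, 0, 336]] (rows listed top to bottom)

image of 1: 0
image of x: 0
image of x^2: 0
image of x^3: 6
image of x^4: 24x - 48
image of x^5: 60x^2 - 240x + 245
image of x^6: 120x^3 - 720x^2 + 1470x - 1020
image of x^7: 210x^4 - 1680x^3 + 5145x^2 - 7140x + 30261/8
image of x^8: 336x^5 - 3360x^4 + 13720x^3 - 28560x^2 + 30261x - 13034
each image's coordinates form column j of the matrix


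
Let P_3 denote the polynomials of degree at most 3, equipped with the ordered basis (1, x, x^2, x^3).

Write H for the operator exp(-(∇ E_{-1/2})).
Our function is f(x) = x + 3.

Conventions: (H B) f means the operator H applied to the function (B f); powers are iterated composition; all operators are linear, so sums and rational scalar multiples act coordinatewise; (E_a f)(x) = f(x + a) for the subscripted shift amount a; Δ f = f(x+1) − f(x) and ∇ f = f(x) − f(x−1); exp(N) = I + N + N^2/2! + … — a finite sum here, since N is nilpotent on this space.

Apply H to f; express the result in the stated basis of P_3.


order-1 term: -1
the series for exp(-(∇ E_{-1/2})) f terminates at order 1
exp(-(∇ E_{-1/2})) f = x + 2

the result is g(x) = x + 2


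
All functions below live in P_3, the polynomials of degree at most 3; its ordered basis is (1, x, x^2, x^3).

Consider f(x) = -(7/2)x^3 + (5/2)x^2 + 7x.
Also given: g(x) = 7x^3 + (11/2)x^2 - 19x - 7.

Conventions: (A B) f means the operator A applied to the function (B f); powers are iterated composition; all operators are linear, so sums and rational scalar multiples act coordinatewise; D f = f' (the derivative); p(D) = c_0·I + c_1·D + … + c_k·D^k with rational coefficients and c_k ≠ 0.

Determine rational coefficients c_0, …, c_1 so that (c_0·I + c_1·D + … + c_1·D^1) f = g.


D^0 f = -(7/2)x^3 + (5/2)x^2 + 7x
D^1 f = -(21/2)x^2 + 5x + 7
matching coefficients of g against c_0 f + c_1 Df + … from the top degree down determines the c_i
solution: c_0 = -2, c_1 = -1

p(D) = -2·I − D, i.e. c_0 = -2, c_1 = -1


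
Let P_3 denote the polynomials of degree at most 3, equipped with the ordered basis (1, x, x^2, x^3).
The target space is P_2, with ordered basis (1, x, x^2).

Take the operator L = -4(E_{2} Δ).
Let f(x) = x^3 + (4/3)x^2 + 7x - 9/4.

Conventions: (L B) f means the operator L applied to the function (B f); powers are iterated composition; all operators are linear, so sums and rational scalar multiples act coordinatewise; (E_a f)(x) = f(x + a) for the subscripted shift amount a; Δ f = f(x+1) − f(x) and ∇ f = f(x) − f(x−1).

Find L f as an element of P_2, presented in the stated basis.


Δ f = 3x^2 + (17/3)x + 28/3
E_{2} Δ f = 3x^2 + (53/3)x + 98/3
(-4(E_{2} Δ)) f = -12x^2 - (212/3)x - 392/3

the result is g(x) = -12x^2 - (212/3)x - 392/3


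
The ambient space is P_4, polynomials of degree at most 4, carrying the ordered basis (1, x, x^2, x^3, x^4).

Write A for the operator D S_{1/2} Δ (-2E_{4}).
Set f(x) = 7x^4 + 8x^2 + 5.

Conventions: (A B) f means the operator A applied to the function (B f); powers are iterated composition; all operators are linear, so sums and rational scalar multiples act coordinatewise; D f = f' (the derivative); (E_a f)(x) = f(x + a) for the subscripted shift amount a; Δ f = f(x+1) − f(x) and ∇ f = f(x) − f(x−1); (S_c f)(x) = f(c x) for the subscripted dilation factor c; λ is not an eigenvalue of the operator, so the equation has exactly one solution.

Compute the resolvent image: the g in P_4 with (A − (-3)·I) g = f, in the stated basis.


write g with unknown coordinates in the stated basis and equate coefficients in (A − (-3)·I) g = f
solving from the highest basis element down gives g = (7/3)x^4 + 5x^2 + 42x + 1753/9
check: A g = -7x^2 - 126x - 1738/3
so A g − (-3)·g = 7x^4 + 8x^2 + 5 = f ✓

the result is g(x) = (7/3)x^4 + 5x^2 + 42x + 1753/9


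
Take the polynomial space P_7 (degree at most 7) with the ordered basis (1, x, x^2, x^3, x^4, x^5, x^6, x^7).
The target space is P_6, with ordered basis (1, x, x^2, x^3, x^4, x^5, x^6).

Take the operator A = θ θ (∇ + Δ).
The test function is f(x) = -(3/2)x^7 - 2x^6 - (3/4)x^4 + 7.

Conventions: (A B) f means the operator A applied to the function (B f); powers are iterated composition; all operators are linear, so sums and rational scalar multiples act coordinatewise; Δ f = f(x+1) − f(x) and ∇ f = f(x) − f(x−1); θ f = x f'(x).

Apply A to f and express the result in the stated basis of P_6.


∇ f = -(21/2)x^6 + (39/2)x^5 - (45/2)x^4 + (19/2)x^3 + 3x^2 - (9/2)x + 5/4
Δ f = -(21/2)x^6 - (87/2)x^5 - (165/2)x^4 - (191/2)x^3 - 66x^2 - (51/2)x - 17/4
(∇ + Δ) f = -21x^6 - 24x^5 - 105x^4 - 86x^3 - 63x^2 - 30x - 3
θ (∇ + Δ) f = -126x^6 - 120x^5 - 420x^4 - 258x^3 - 126x^2 - 30x
θ θ (∇ + Δ) f = -756x^6 - 600x^5 - 1680x^4 - 774x^3 - 252x^2 - 30x

the result is g(x) = -756x^6 - 600x^5 - 1680x^4 - 774x^3 - 252x^2 - 30x


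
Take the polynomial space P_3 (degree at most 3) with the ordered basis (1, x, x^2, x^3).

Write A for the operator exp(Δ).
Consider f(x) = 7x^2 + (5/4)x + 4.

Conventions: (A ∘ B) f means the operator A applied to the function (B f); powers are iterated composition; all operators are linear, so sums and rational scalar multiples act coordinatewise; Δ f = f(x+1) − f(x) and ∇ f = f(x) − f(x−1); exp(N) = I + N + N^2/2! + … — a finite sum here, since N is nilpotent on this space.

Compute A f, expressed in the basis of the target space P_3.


the result is g(x) = 7x^2 + (61/4)x + 77/4

order-1 term: 14x + 33/4
order-2 term: 7
the series for exp(Δ) f terminates at order 2
exp(Δ) f = 7x^2 + (61/4)x + 77/4


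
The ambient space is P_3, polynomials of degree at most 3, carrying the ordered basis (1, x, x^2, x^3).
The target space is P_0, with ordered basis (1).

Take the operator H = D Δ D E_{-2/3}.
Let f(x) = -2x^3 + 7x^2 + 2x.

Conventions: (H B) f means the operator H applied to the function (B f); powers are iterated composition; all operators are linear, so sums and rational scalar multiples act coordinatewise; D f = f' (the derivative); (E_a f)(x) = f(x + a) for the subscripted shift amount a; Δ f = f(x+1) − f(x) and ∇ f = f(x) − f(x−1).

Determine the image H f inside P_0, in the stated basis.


the image equals g(x) = -12

E_{-2/3} f = -2x^3 + 11x^2 - 10x + 64/27
D E_{-2/3} f = -6x^2 + 22x - 10
Δ D E_{-2/3} f = -12x + 16
D (Δ D E_{-2/3}) f = -12


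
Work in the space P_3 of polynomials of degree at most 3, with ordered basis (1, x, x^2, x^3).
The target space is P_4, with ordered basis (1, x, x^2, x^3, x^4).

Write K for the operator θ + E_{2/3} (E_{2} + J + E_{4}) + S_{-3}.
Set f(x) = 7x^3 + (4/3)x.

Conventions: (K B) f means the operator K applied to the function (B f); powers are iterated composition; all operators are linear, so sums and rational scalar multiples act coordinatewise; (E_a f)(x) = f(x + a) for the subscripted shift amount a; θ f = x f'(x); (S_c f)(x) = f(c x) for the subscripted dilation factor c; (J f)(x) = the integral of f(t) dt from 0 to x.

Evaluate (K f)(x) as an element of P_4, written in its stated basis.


the result is g(x) = (7/4)x^4 - (448/3)x^3 + (478/3)x^2 + (16460/27)x + 69220/81

θ f = 21x^3 + (4/3)x
E_{2} f = 7x^3 + 42x^2 + (256/3)x + 176/3
J f = (7/4)x^4 + (2/3)x^2
E_{4} f = 7x^3 + 84x^2 + (1012/3)x + 1360/3
(E_{2} + J + E_{4}) f = (7/4)x^4 + 14x^3 + (380/3)x^2 + (1268/3)x + 512
E_{2/3} (E_{2} + J + E_{4}) f = (7/4)x^4 + (56/3)x^3 + (478/3)x^2 + (16532/27)x + 69220/81
S_{-3} f = -189x^3 - 4x
(θ + E_{2/3} (E_{2} + J + E_{4}) + S_{-3}) f = (7/4)x^4 - (448/3)x^3 + (478/3)x^2 + (16460/27)x + 69220/81


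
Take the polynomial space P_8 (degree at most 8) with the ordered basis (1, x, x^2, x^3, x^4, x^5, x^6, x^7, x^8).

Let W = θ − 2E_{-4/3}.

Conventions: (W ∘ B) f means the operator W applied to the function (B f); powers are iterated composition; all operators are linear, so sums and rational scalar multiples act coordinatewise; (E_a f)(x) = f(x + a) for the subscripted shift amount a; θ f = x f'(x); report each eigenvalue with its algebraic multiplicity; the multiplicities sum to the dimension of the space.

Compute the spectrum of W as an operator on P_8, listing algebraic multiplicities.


image of 1: -2
image of x: -x + 8/3
image of x^2: (16/3)x - 32/9
image of x^3: x^3 + 8x^2 - (32/3)x + 128/27
image of x^4: 2x^4 + (32/3)x^3 - (64/3)x^2 + (512/27)x - 512/81
image of x^5: 3x^5 + (40/3)x^4 - (320/9)x^3 + (1280/27)x^2 - (2560/81)x + 2048/243
image of x^6: 4x^6 + 16x^5 - (160/3)x^4 + (2560/27)x^3 - (2560/27)x^2 + (4096/81)x - 8192/729
image of x^7: 5x^7 + (56/3)x^6 - (224/3)x^5 + (4480/27)x^4 - (17920/81)x^3 + (14336/81)x^2 - (57344/729)x + 32768/2187
image of x^8: 6x^8 + (64/3)x^7 - (896/9)x^6 + (7168/27)x^5 - (35840/81)x^4 + (114688/243)x^3 - (229376/729)x^2 + (262144/2187)x - 131072/6561
the matrix is upper triangular; its diagonal is (-2, -1, 0, 1, 2, 3, 4, 5, 6)
for a triangular matrix the eigenvalues are the diagonal entries, with algebraic multiplicity their repetition count

λ = -2 (multiplicity 1), λ = -1 (multiplicity 1), λ = 0 (multiplicity 1), λ = 1 (multiplicity 1), λ = 2 (multiplicity 1), λ = 3 (multiplicity 1), λ = 4 (multiplicity 1), λ = 5 (multiplicity 1), λ = 6 (multiplicity 1)
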